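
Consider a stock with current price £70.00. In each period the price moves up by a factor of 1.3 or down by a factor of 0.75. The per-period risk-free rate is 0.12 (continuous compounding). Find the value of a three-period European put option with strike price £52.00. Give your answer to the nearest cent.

Risk-neutral probability p = (e^0.12 − 0.75)/(1.3 − 0.75) = 0.3775/0.5500 = 0.6864
Terminal stock prices: S_uuu = 153.8, S_uud = 88.73, S_udd = 51.19, S_ddd = 29.53
Terminal payoffs (K − S): max(-101.8, 0) = 0, max(-36.73, 0) = 0, max(0.8125, 0) = 0.8125, max(22.47, 0) = 22.47
Node uu (S = 118.3): V_uu = e^(−0.12)·[0.6864·0.0000 + 0.3136·0.0000] = 0.0000
Node ud (S = 68.25): V_ud = e^(−0.12)·[0.6864·0.0000 + 0.3136·0.8125] = 0.2260
Node dd (S = 39.38): V_dd = e^(−0.12)·[0.6864·0.8125 + 0.3136·22.4688] = 6.7449
Node u (S = 91): V_u = e^(−0.12)·[0.6864·0.0000 + 0.3136·0.2260] = 0.0629
Node d (S = 52.5): V_d = e^(−0.12)·[0.6864·0.2260 + 0.3136·6.7449] = 2.0138
Node 0 (S = 70): V_0 = e^(−0.12)·[0.6864·0.0629 + 0.3136·2.0138] = 0.5985

£0.60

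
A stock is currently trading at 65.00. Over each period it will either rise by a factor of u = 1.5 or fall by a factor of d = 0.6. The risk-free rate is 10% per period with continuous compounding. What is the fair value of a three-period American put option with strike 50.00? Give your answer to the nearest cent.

6.58

Risk-neutral probability p = (e^0.1 − 0.6)/(1.5 − 0.6) = 0.5052/0.9000 = 0.5613
Terminal stock prices: S_uuu = 219.4, S_uud = 87.75, S_udd = 35.1, S_ddd = 14.04
Terminal payoffs (K − S): max(-169.4, 0) = 0, max(-37.75, 0) = 0, max(14.9, 0) = 14.9, max(35.96, 0) = 35.96
Node uu (S = 146.2): continuation = e^(−0.1)·[0.5613·0.0000 + 0.4387·0.0000] = 0.0000; exercise value = 0.0000 ≤ continuation, so V_uu = 0.0000
Node ud (S = 58.5): continuation = e^(−0.1)·[0.5613·0.0000 + 0.4387·14.9000] = 5.9146; exercise value = 0.0000 ≤ continuation, so V_ud = 5.9146
Node dd (S = 23.4): continuation = e^(−0.1)·[0.5613·14.9000 + 0.4387·35.9600] = 21.8419; exercise value = 26.6000 > continuation, so V_dd = 26.6000 (exercise)
Node u (S = 97.5): continuation = e^(−0.1)·[0.5613·0.0000 + 0.4387·5.9146] = 2.3478; exercise value = 0.0000 ≤ continuation, so V_u = 2.3478
Node d (S = 39): continuation = e^(−0.1)·[0.5613·5.9146 + 0.4387·26.6000] = 13.5628; exercise value = 11.0000 ≤ continuation, so V_d = 13.5628
Node 0 (S = 65): continuation = e^(−0.1)·[0.5613·2.3478 + 0.4387·13.5628] = 6.5762; exercise value = 0.0000 ≤ continuation, so V_0 = 6.5762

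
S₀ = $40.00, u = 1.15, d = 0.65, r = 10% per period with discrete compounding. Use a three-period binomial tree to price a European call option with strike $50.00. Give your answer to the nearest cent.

Risk-neutral probability p = (1 + 0.1 − 0.65)/(1.15 − 0.65) = 0.4500/0.5000 = 0.9000
Terminal stock prices: S_uuu = 60.83, S_uud = 34.38, S_udd = 19.44, S_ddd = 10.98
Terminal payoffs (S − K): max(10.83, 0) = 10.83, max(-15.62, 0) = 0, max(-30.56, 0) = 0, max(-39.02, 0) = 0
Node uu (S = 52.9): V_uu = 1/1.1·[0.9000·10.8350 + 0.1000·0.0000] = 8.8650
Node ud (S = 29.9): V_ud = 1/1.1·[0.9000·0.0000 + 0.1000·0.0000] = 0.0000
Node dd (S = 16.9): V_dd = 1/1.1·[0.9000·0.0000 + 0.1000·0.0000] = 0.0000
Node u (S = 46): V_u = 1/1.1·[0.9000·8.8650 + 0.1000·0.0000] = 7.2532
Node d (S = 26): V_d = 1/1.1·[0.9000·0.0000 + 0.1000·0.0000] = 0.0000
Node 0 (S = 40): V_0 = 1/1.1·[0.9000·7.2532 + 0.1000·0.0000] = 5.9344

$5.93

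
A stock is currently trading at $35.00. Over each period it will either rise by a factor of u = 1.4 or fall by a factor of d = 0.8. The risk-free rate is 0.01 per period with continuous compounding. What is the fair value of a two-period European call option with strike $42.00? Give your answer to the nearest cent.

$3.20

Risk-neutral probability p = (e^0.01 − 0.8)/(1.4 − 0.8) = 0.2101/0.6000 = 0.3501
Terminal stock prices: S_uu = 68.6, S_ud = 39.2, S_dd = 22.4
Terminal payoffs (S − K): max(26.6, 0) = 26.6, max(-2.8, 0) = 0, max(-19.6, 0) = 0
Node u (S = 49): V_u = e^(−0.01)·[0.3501·26.6000 + 0.6499·0.0000] = 9.2196
Node d (S = 28): V_d = e^(−0.01)·[0.3501·0.0000 + 0.6499·0.0000] = 0.0000
Node 0 (S = 35): V_0 = e^(−0.01)·[0.3501·9.2196 + 0.6499·0.0000] = 3.1955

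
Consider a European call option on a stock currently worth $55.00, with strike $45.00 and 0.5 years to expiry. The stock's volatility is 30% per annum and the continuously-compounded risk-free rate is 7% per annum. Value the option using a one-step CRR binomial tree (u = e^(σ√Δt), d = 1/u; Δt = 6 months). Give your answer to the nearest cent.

CRR parameters: u = e^(σ√Δt) = e^(0.3·√0.5) = 1.2363, d = 1/u = 0.8089
Per-period rate: rΔt = 0.07·0.5 = 0.035, so R = e^0.035 = 1.0356
Risk-neutral probability p = (e^0.035 − 0.8089)/(1.2363 − 0.8089) = 0.2268/0.4275 = 0.5305
Terminal stock prices: S_u = 68, S_d = 44.49
Terminal payoffs (S − K): max(23, 0) = 23, max(-0.5128, 0) = 0
Node 0 (S = 55): V_0 = e^(−0.035)·[0.5305·22.9971 + 0.4695·0.0000] = 11.7802

$11.78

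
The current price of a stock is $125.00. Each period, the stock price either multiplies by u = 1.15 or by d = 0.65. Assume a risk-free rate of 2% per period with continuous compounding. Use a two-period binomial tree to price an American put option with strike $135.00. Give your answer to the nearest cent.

Risk-neutral probability p = (e^0.02 − 0.65)/(1.15 − 0.65) = 0.3702/0.5000 = 0.7404
Terminal stock prices: S_uu = 165.3, S_ud = 93.44, S_dd = 52.81
Terminal payoffs (K − S): max(-30.31, 0) = 0, max(41.56, 0) = 41.56, max(82.19, 0) = 82.19
Node u (S = 143.8): continuation = e^(−0.02)·[0.7404·0.0000 + 0.2596·41.5625] = 10.5759; exercise value = 0.0000 ≤ continuation, so V_u = 10.5759
Node d (S = 81.25): continuation = e^(−0.02)·[0.7404·41.5625 + 0.2596·82.1875] = 51.0768; exercise value = 53.7500 > continuation, so V_d = 53.7500 (exercise)
Node 0 (S = 125): continuation = e^(−0.02)·[0.7404·10.5759 + 0.2596·53.7500] = 21.3524; exercise value = 10.0000 ≤ continuation, so V_0 = 21.3524

$21.35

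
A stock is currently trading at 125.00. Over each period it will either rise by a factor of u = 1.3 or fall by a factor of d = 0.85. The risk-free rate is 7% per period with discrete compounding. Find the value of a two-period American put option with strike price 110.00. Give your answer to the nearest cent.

4.49

Risk-neutral probability p = (1 + 0.07 − 0.85)/(1.3 − 0.85) = 0.2200/0.4500 = 0.4889
Terminal stock prices: S_uu = 211.3, S_ud = 138.1, S_dd = 90.31
Terminal payoffs (K − S): max(-101.3, 0) = 0, max(-28.12, 0) = 0, max(19.69, 0) = 19.69
Node u (S = 162.5): continuation = 1/1.07·[0.4889·0.0000 + 0.5111·0.0000] = 0.0000; exercise value = 0.0000 ≤ continuation, so V_u = 0.0000
Node d (S = 106.2): continuation = 1/1.07·[0.4889·0.0000 + 0.5111·19.6875] = 9.4042; exercise value = 3.7500 ≤ continuation, so V_d = 9.4042
Node 0 (S = 125): continuation = 1/1.07·[0.4889·0.0000 + 0.5111·9.4042] = 4.4921; exercise value = 0.0000 ≤ continuation, so V_0 = 4.4921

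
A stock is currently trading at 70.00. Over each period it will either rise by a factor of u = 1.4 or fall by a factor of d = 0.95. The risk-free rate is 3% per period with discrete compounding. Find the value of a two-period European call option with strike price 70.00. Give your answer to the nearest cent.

Risk-neutral probability p = (1 + 0.03 − 0.95)/(1.4 − 0.95) = 0.0800/0.4500 = 0.1778
Terminal stock prices: S_uu = 137.2, S_ud = 93.1, S_dd = 63.17
Terminal payoffs (S − K): max(67.2, 0) = 67.2, max(23.1, 0) = 23.1, max(-6.825, 0) = 0
Node u (S = 98): V_u = 1/1.03·[0.1778·67.2000 + 0.8222·23.1000] = 30.0388
Node d (S = 66.5): V_d = 1/1.03·[0.1778·23.1000 + 0.8222·0.0000] = 3.9871
Node 0 (S = 70): V_0 = 1/1.03·[0.1778·30.0388 + 0.8222·3.9871] = 8.3675

8.37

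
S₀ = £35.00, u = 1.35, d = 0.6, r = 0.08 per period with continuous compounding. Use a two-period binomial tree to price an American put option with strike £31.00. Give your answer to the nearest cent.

£3.80

Risk-neutral probability p = (e^0.08 − 0.6)/(1.35 − 0.6) = 0.4833/0.7500 = 0.6444
Terminal stock prices: S_uu = 63.79, S_ud = 28.35, S_dd = 12.6
Terminal payoffs (K − S): max(-32.79, 0) = 0, max(2.65, 0) = 2.65, max(18.4, 0) = 18.4
Node u (S = 47.25): continuation = e^(−0.08)·[0.6444·0.0000 + 0.3556·2.6500] = 0.8699; exercise value = 0.0000 ≤ continuation, so V_u = 0.8699
Node d (S = 21): continuation = e^(−0.08)·[0.6444·2.6500 + 0.3556·18.4000] = 7.6166; exercise value = 10.0000 > continuation, so V_d = 10.0000 (exercise)
Node 0 (S = 35): continuation = e^(−0.08)·[0.6444·0.8699 + 0.3556·10.0000] = 3.8002; exercise value = 0.0000 ≤ continuation, so V_0 = 3.8002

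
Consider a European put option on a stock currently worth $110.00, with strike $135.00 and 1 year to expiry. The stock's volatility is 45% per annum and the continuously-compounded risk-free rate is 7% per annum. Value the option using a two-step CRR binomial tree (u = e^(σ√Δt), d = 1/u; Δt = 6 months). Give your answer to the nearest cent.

$31.28

CRR parameters: u = e^(σ√Δt) = e^(0.45·√0.5) = 1.3746, d = 1/u = 0.7275
Per-period rate: rΔt = 0.07·0.5 = 0.035, so R = e^0.035 = 1.0356
Risk-neutral probability p = (e^0.035 − 0.7275)/(1.3746 − 0.7275) = 0.3082/0.6472 = 0.4762
Terminal stock prices: S_uu = 207.9, S_ud = 110, S_dd = 58.21
Terminal payoffs (K − S): max(-72.86, 0) = 0, max(25, 0) = 25, max(76.79, 0) = 76.79
Node u (S = 151.2): V_u = e^(−0.035)·[0.4762·0.0000 + 0.5238·25.0000] = 12.6458
Node d (S = 80.02): V_d = e^(−0.035)·[0.4762·25.0000 + 0.5238·76.7884] = 50.3363
Node 0 (S = 110): V_0 = e^(−0.035)·[0.4762·12.6458 + 0.5238·50.3363] = 31.2758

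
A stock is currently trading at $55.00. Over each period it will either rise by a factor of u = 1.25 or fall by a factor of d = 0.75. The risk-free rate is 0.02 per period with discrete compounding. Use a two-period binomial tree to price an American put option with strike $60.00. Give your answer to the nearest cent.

$10.47

Risk-neutral probability p = (1 + 0.02 − 0.75)/(1.25 − 0.75) = 0.2700/0.5000 = 0.5400
Terminal stock prices: S_uu = 85.94, S_ud = 51.56, S_dd = 30.94
Terminal payoffs (K − S): max(-25.94, 0) = 0, max(8.438, 0) = 8.438, max(29.06, 0) = 29.06
Node u (S = 68.75): continuation = 1/1.02·[0.5400·0.0000 + 0.4600·8.4375] = 3.8051; exercise value = 0.0000 ≤ continuation, so V_u = 3.8051
Node d (S = 41.25): continuation = 1/1.02·[0.5400·8.4375 + 0.4600·29.0625] = 17.5735; exercise value = 18.7500 > continuation, so V_d = 18.7500 (exercise)
Node 0 (S = 55): continuation = 1/1.02·[0.5400·3.8051 + 0.4600·18.7500] = 10.4704; exercise value = 5.0000 ≤ continuation, so V_0 = 10.4704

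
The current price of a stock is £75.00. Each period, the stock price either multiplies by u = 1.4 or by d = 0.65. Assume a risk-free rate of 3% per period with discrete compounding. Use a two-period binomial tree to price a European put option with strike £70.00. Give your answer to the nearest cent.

£9.61

Risk-neutral probability p = (1 + 0.03 − 0.65)/(1.4 − 0.65) = 0.3800/0.7500 = 0.5067
Terminal stock prices: S_uu = 147, S_ud = 68.25, S_dd = 31.69
Terminal payoffs (K − S): max(-77, 0) = 0, max(1.75, 0) = 1.75, max(38.31, 0) = 38.31
Node u (S = 105): V_u = 1/1.03·[0.5067·0.0000 + 0.4933·1.7500] = 0.8382
Node d (S = 48.75): V_d = 1/1.03·[0.5067·1.7500 + 0.4933·38.3125] = 19.2112
Node 0 (S = 75): V_0 = 1/1.03·[0.5067·0.8382 + 0.4933·19.2112] = 9.6138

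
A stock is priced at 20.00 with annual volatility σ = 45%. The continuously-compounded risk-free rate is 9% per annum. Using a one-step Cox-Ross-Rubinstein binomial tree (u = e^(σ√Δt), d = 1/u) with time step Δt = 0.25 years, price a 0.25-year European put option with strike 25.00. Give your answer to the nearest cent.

CRR parameters: u = e^(σ√Δt) = e^(0.45·√0.25) = 1.2523, d = 1/u = 0.7985
Per-period rate: rΔt = 0.09·0.25 = 0.0225, so R = e^0.0225 = 1.0228
Risk-neutral probability p = (e^0.0225 − 0.7985)/(1.2523 − 0.7985) = 0.2242/0.4538 = 0.4941
Terminal stock prices: S_u = 25.05, S_d = 15.97
Terminal payoffs (K − S): max(-0.04645, 0) = 0, max(9.03, 0) = 9.03
Node 0 (S = 20): V_0 = e^(−0.0225)·[0.4941·0.0000 + 0.5059·9.0297] = 4.4662

4.47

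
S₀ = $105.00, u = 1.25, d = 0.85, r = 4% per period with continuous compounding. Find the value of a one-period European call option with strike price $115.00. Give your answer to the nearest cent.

Risk-neutral probability p = (e^0.04 − 0.85)/(1.25 − 0.85) = 0.1908/0.4000 = 0.4770
Terminal stock prices: S_u = 131.2, S_d = 89.25
Terminal payoffs (S − K): max(16.25, 0) = 16.25, max(-25.75, 0) = 0
Node 0 (S = 105): V_0 = e^(−0.04)·[0.4770·16.2500 + 0.5230·0.0000] = 7.4477

$7.45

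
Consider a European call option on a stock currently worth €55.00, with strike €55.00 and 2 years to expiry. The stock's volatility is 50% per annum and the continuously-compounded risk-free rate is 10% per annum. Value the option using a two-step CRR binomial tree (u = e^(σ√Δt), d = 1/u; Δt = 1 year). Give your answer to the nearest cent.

CRR parameters: u = e^(σ√Δt) = e^(0.5·√1) = 1.6487, d = 1/u = 0.6065
Per-period rate: rΔt = 0.1·1 = 0.1, so R = e^0.1 = 1.1052
Risk-neutral probability p = (e^0.1 − 0.6065)/(1.6487 − 0.6065) = 0.4986/1.0422 = 0.4785
Terminal stock prices: S_uu = 149.5, S_ud = 55, S_dd = 20.23
Terminal payoffs (S − K): max(94.51, 0) = 94.51, max(0, 0) = 0, max(-34.77, 0) = 0
Node u (S = 90.68): V_u = e^(−0.1)·[0.4785·94.5055 + 0.5215·0.0000] = 40.9136
Node d (S = 33.36): V_d = e^(−0.1)·[0.4785·0.0000 + 0.5215·0.0000] = 0.0000
Node 0 (S = 55): V_0 = e^(−0.1)·[0.4785·40.9136 + 0.5215·0.0000] = 17.7124

€17.71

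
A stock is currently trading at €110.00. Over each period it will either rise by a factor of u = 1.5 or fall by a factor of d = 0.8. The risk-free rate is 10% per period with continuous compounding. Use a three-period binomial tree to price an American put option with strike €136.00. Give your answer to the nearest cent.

Risk-neutral probability p = (e^0.1 − 0.8)/(1.5 − 0.8) = 0.3052/0.7000 = 0.4360
Terminal stock prices: S_uuu = 371.2, S_uud = 198, S_udd = 105.6, S_ddd = 56.32
Terminal payoffs (K − S): max(-235.2, 0) = 0, max(-62, 0) = 0, max(30.4, 0) = 30.4, max(79.68, 0) = 79.68
Node uu (S = 247.5): continuation = e^(−0.1)·[0.4360·0.0000 + 0.5640·0.0000] = 0.0000; exercise value = 0.0000 ≤ continuation, so V_uu = 0.0000
Node ud (S = 132): continuation = e^(−0.1)·[0.4360·0.0000 + 0.5640·30.4000] = 15.5151; exercise value = 4.0000 ≤ continuation, so V_ud = 15.5151
Node dd (S = 70.4): continuation = e^(−0.1)·[0.4360·30.4000 + 0.5640·79.6800] = 52.6579; exercise value = 65.6000 > continuation, so V_dd = 65.6000 (exercise)
Node u (S = 165): continuation = e^(−0.1)·[0.4360·0.0000 + 0.5640·15.5151] = 7.9184; exercise value = 0.0000 ≤ continuation, so V_u = 7.9184
Node d (S = 88): continuation = e^(−0.1)·[0.4360·15.5151 + 0.5640·65.6000] = 39.6003; exercise value = 48.0000 > continuation, so V_d = 48.0000 (exercise)
Node 0 (S = 110): continuation = e^(−0.1)·[0.4360·7.9184 + 0.5640·48.0000] = 27.6211; exercise value = 26.0000 ≤ continuation, so V_0 = 27.6211

€27.62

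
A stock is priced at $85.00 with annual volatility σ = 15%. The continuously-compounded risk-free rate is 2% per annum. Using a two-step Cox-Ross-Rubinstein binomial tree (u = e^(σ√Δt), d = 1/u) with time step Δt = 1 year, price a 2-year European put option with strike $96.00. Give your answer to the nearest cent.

$12.29

CRR parameters: u = e^(σ√Δt) = e^(0.15·√1) = 1.1618, d = 1/u = 0.8607
Per-period rate: rΔt = 0.02·1 = 0.02, so R = e^0.02 = 1.0202
Risk-neutral probability p = (e^0.02 − 0.8607)/(1.1618 − 0.8607) = 0.1595/0.3011 = 0.5297
Terminal stock prices: S_uu = 114.7, S_ud = 85, S_dd = 62.97
Terminal payoffs (K − S): max(-18.74, 0) = 0, max(11, 0) = 11, max(33.03, 0) = 33.03
Node u (S = 98.76): V_u = e^(−0.02)·[0.5297·0.0000 + 0.4703·11.0000] = 5.0713
Node d (S = 73.16): V_d = e^(−0.02)·[0.5297·11.0000 + 0.4703·33.0305] = 20.9389
Node 0 (S = 85): V_0 = e^(−0.02)·[0.5297·5.0713 + 0.4703·20.9389] = 12.2863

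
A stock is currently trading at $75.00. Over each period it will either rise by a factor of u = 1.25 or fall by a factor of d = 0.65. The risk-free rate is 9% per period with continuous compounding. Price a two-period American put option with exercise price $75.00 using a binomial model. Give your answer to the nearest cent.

$8.49

Risk-neutral probability p = (e^0.09 − 0.65)/(1.25 − 0.65) = 0.4442/0.6000 = 0.7403
Terminal stock prices: S_uu = 117.2, S_ud = 60.94, S_dd = 31.69
Terminal payoffs (K − S): max(-42.19, 0) = 0, max(14.06, 0) = 14.06, max(43.31, 0) = 43.31
Node u (S = 93.75): continuation = e^(−0.09)·[0.7403·0.0000 + 0.2597·14.0625] = 3.3378; exercise value = 0.0000 ≤ continuation, so V_u = 3.3378
Node d (S = 48.75): continuation = e^(−0.09)·[0.7403·14.0625 + 0.2597·43.3125] = 19.7948; exercise value = 26.2500 > continuation, so V_d = 26.2500 (exercise)
Node 0 (S = 75): continuation = e^(−0.09)·[0.7403·3.3378 + 0.2597·26.2500] = 8.4889; exercise value = 0.0000 ≤ continuation, so V_0 = 8.4889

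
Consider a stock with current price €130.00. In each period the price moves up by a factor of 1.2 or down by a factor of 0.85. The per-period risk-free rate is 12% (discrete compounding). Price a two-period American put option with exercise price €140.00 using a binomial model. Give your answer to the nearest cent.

€10.00

Risk-neutral probability p = (1 + 0.12 − 0.85)/(1.2 − 0.85) = 0.2700/0.3500 = 0.7714
Terminal stock prices: S_uu = 187.2, S_ud = 132.6, S_dd = 93.92
Terminal payoffs (K − S): max(-47.2, 0) = 0, max(7.4, 0) = 7.4, max(46.08, 0) = 46.08
Node u (S = 156): continuation = 1/1.12·[0.7714·0.0000 + 0.2286·7.4000] = 1.5102; exercise value = 0.0000 ≤ continuation, so V_u = 1.5102
Node d (S = 110.5): continuation = 1/1.12·[0.7714·7.4000 + 0.2286·46.0750] = 14.5000; exercise value = 29.5000 > continuation, so V_d = 29.5000 (exercise)
Node 0 (S = 130): continuation = 1/1.12·[0.7714·1.5102 + 0.2286·29.5000] = 7.0606; exercise value = 10.0000 > continuation, so V_0 = 10.0000 (exercise)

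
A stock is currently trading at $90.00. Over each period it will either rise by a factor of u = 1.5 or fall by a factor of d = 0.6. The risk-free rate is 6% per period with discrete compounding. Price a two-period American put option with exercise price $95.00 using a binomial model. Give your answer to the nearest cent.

Risk-neutral probability p = (1 + 0.06 − 0.6)/(1.5 − 0.6) = 0.4600/0.9000 = 0.5111
Terminal stock prices: S_uu = 202.5, S_ud = 81, S_dd = 32.4
Terminal payoffs (K − S): max(-107.5, 0) = 0, max(14, 0) = 14, max(62.6, 0) = 62.6
Node u (S = 135): continuation = 1/1.06·[0.5111·0.0000 + 0.4889·14.0000] = 6.4570; exercise value = 0.0000 ≤ continuation, so V_u = 6.4570
Node d (S = 54): continuation = 1/1.06·[0.5111·14.0000 + 0.4889·62.6000] = 35.6226; exercise value = 41.0000 > continuation, so V_d = 41.0000 (exercise)
Node 0 (S = 90): continuation = 1/1.06·[0.5111·6.4570 + 0.4889·41.0000] = 22.0233; exercise value = 5.0000 ≤ continuation, so V_0 = 22.0233

$22.02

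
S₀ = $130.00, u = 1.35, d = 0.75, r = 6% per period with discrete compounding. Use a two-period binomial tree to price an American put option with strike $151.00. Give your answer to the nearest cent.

Risk-neutral probability p = (1 + 0.06 − 0.75)/(1.35 − 0.75) = 0.3100/0.6000 = 0.5167
Terminal stock prices: S_uu = 236.9, S_ud = 131.6, S_dd = 73.12
Terminal payoffs (K − S): max(-85.93, 0) = 0, max(19.38, 0) = 19.38, max(77.88, 0) = 77.88
Node u (S = 175.5): continuation = 1/1.06·[0.5167·0.0000 + 0.4833·19.3750] = 8.8345; exercise value = 0.0000 ≤ continuation, so V_u = 8.8345
Node d (S = 97.5): continuation = 1/1.06·[0.5167·19.3750 + 0.4833·77.8750] = 44.9528; exercise value = 53.5000 > continuation, so V_d = 53.5000 (exercise)
Node 0 (S = 130): continuation = 1/1.06·[0.5167·8.8345 + 0.4833·53.5000] = 28.7008; exercise value = 21.0000 ≤ continuation, so V_0 = 28.7008

$28.70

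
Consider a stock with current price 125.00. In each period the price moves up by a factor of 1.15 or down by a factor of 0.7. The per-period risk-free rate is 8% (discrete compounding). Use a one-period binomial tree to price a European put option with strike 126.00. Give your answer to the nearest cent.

Risk-neutral probability p = (1 + 0.08 − 0.7)/(1.15 − 0.7) = 0.3800/0.4500 = 0.8444
Terminal stock prices: S_u = 143.8, S_d = 87.5
Terminal payoffs (K − S): max(-17.75, 0) = 0, max(38.5, 0) = 38.5
Node 0 (S = 125): V_0 = 1/1.08·[0.8444·0.0000 + 0.1556·38.5000] = 5.5453

5.55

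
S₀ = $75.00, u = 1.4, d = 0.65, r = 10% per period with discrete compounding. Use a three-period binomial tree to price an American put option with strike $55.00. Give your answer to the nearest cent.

$4.62

Risk-neutral probability p = (1 + 0.1 − 0.65)/(1.4 − 0.65) = 0.4500/0.7500 = 0.6000
Terminal stock prices: S_uuu = 205.8, S_uud = 95.55, S_udd = 44.36, S_ddd = 20.6
Terminal payoffs (K − S): max(-150.8, 0) = 0, max(-40.55, 0) = 0, max(10.64, 0) = 10.64, max(34.4, 0) = 34.4
Node uu (S = 147): continuation = 1/1.1·[0.6000·0.0000 + 0.4000·0.0000] = 0.0000; exercise value = 0.0000 ≤ continuation, so V_uu = 0.0000
Node ud (S = 68.25): continuation = 1/1.1·[0.6000·0.0000 + 0.4000·10.6375] = 3.8682; exercise value = 0.0000 ≤ continuation, so V_ud = 3.8682
Node dd (S = 31.69): continuation = 1/1.1·[0.6000·10.6375 + 0.4000·34.4031] = 18.3125; exercise value = 23.3125 > continuation, so V_dd = 23.3125 (exercise)
Node u (S = 105): continuation = 1/1.1·[0.6000·0.0000 + 0.4000·3.8682] = 1.4066; exercise value = 0.0000 ≤ continuation, so V_u = 1.4066
Node d (S = 48.75): continuation = 1/1.1·[0.6000·3.8682 + 0.4000·23.3125] = 10.5872; exercise value = 6.2500 ≤ continuation, so V_d = 10.5872
Node 0 (S = 75): continuation = 1/1.1·[0.6000·1.4066 + 0.4000·10.5872] = 4.6171; exercise value = 0.0000 ≤ continuation, so V_0 = 4.6171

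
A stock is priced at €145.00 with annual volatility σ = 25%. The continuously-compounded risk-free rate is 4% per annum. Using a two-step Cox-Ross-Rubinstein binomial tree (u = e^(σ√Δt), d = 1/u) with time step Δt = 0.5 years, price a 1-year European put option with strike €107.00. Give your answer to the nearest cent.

€1.18

CRR parameters: u = e^(σ√Δt) = e^(0.25·√0.5) = 1.1934, d = 1/u = 0.8380
Per-period rate: rΔt = 0.04·0.5 = 0.02, so R = e^0.02 = 1.0202
Risk-neutral probability p = (e^0.02 − 0.8380)/(1.1934 − 0.8380) = 0.1822/0.3554 = 0.5128
Terminal stock prices: S_uu = 206.5, S_ud = 145, S_dd = 101.8
Terminal payoffs (K − S): max(-99.5, 0) = 0, max(-38, 0) = 0, max(5.183, 0) = 5.183
Node u (S = 173): V_u = e^(−0.02)·[0.5128·0.0000 + 0.4872·0.0000] = 0.0000
Node d (S = 121.5): V_d = e^(−0.02)·[0.5128·0.0000 + 0.4872·5.1827] = 2.4752
Node 0 (S = 145): V_0 = e^(−0.02)·[0.5128·0.0000 + 0.4872·2.4752] = 1.1821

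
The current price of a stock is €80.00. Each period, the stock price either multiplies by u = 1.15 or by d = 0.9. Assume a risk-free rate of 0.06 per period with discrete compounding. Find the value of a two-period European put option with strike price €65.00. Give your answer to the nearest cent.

Risk-neutral probability p = (1 + 0.06 − 0.9)/(1.15 − 0.9) = 0.1600/0.2500 = 0.6400
Terminal stock prices: S_uu = 105.8, S_ud = 82.8, S_dd = 64.8
Terminal payoffs (K − S): max(-40.8, 0) = 0, max(-17.8, 0) = 0, max(0.2, 0) = 0.2
Node u (S = 92): V_u = 1/1.06·[0.6400·0.0000 + 0.3600·0.0000] = 0.0000
Node d (S = 72): V_d = 1/1.06·[0.6400·0.0000 + 0.3600·0.2000] = 0.0679
Node 0 (S = 80): V_0 = 1/1.06·[0.6400·0.0000 + 0.3600·0.0679] = 0.0231

€0.02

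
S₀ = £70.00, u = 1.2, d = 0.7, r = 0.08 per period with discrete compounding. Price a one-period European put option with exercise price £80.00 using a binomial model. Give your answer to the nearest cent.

£6.89

Risk-neutral probability p = (1 + 0.08 − 0.7)/(1.2 − 0.7) = 0.3800/0.5000 = 0.7600
Terminal stock prices: S_u = 84, S_d = 49
Terminal payoffs (K − S): max(-4, 0) = 0, max(31, 0) = 31
Node 0 (S = 70): V_0 = 1/1.08·[0.7600·0.0000 + 0.2400·31.0000] = 6.8889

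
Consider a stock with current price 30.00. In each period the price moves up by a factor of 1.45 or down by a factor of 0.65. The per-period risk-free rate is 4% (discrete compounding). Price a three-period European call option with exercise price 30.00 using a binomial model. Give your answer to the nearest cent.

Risk-neutral probability p = (1 + 0.04 − 0.65)/(1.45 − 0.65) = 0.3900/0.8000 = 0.4875
Terminal stock prices: S_uuu = 91.46, S_uud = 41, S_udd = 18.38, S_ddd = 8.239
Terminal payoffs (S − K): max(61.46, 0) = 61.46, max(11, 0) = 11, max(-11.62, 0) = 0, max(-21.76, 0) = 0
Node uu (S = 63.08): V_uu = 1/1.04·[0.4875·61.4587 + 0.5125·10.9988] = 34.2288
Node ud (S = 28.28): V_ud = 1/1.04·[0.4875·10.9988 + 0.5125·0.0000] = 5.1557
Node dd (S = 12.68): V_dd = 1/1.04·[0.4875·0.0000 + 0.5125·0.0000] = 0.0000
Node u (S = 43.5): V_u = 1/1.04·[0.4875·34.2288 + 0.5125·5.1557] = 18.5854
Node d (S = 19.5): V_d = 1/1.04·[0.4875·5.1557 + 0.5125·0.0000] = 2.4167
Node 0 (S = 30): V_0 = 1/1.04·[0.4875·18.5854 + 0.5125·2.4167] = 9.9028

9.90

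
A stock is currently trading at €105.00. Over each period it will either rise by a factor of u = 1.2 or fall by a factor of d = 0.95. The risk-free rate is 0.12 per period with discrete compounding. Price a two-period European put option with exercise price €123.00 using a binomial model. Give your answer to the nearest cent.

Risk-neutral probability p = (1 + 0.12 − 0.95)/(1.2 − 0.95) = 0.1700/0.2500 = 0.6800
Terminal stock prices: S_uu = 151.2, S_ud = 119.7, S_dd = 94.76
Terminal payoffs (K − S): max(-28.2, 0) = 0, max(3.3, 0) = 3.3, max(28.24, 0) = 28.24
Node u (S = 126): V_u = 1/1.12·[0.6800·0.0000 + 0.3200·3.3000] = 0.9429
Node d (S = 99.75): V_d = 1/1.12·[0.6800·3.3000 + 0.3200·28.2375] = 10.0714
Node 0 (S = 105): V_0 = 1/1.12·[0.6800·0.9429 + 0.3200·10.0714] = 3.4500

€3.45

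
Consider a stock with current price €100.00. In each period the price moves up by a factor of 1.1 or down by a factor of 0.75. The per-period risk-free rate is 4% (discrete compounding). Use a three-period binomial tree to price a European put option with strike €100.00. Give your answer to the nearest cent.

Risk-neutral probability p = (1 + 0.04 − 0.75)/(1.1 − 0.75) = 0.2900/0.3500 = 0.8286
Terminal stock prices: S_uuu = 133.1, S_uud = 90.75, S_udd = 61.88, S_ddd = 42.19
Terminal payoffs (K − S): max(-33.1, 0) = 0, max(9.25, 0) = 9.25, max(38.12, 0) = 38.12, max(57.81, 0) = 57.81
Node uu (S = 121): V_uu = 1/1.04·[0.8286·0.0000 + 0.1714·9.2500] = 1.5247
Node ud (S = 82.5): V_ud = 1/1.04·[0.8286·9.2500 + 0.1714·38.1250] = 13.6538
Node dd (S = 56.25): V_dd = 1/1.04·[0.8286·38.1250 + 0.1714·57.8125] = 39.9038
Node u (S = 110): V_u = 1/1.04·[0.8286·1.5247 + 0.1714·13.6538] = 3.4654
Node d (S = 75): V_d = 1/1.04·[0.8286·13.6538 + 0.1714·39.9038] = 17.4556
Node 0 (S = 100): V_0 = 1/1.04·[0.8286·3.4654 + 0.1714·17.4556] = 5.6382

€5.64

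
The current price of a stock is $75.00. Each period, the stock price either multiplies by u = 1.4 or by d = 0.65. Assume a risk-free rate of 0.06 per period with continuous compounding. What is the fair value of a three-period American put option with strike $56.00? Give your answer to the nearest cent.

$6.55

Risk-neutral probability p = (e^0.06 − 0.65)/(1.4 − 0.65) = 0.4118/0.7500 = 0.5491
Terminal stock prices: S_uuu = 205.8, S_uud = 95.55, S_udd = 44.36, S_ddd = 20.6
Terminal payoffs (K − S): max(-149.8, 0) = 0, max(-39.55, 0) = 0, max(11.64, 0) = 11.64, max(35.4, 0) = 35.4
Node uu (S = 147): continuation = e^(−0.06)·[0.5491·0.0000 + 0.4509·0.0000] = 0.0000; exercise value = 0.0000 ≤ continuation, so V_uu = 0.0000
Node ud (S = 68.25): continuation = e^(−0.06)·[0.5491·0.0000 + 0.4509·11.6375] = 4.9416; exercise value = 0.0000 ≤ continuation, so V_ud = 4.9416
Node dd (S = 31.69): continuation = e^(−0.06)·[0.5491·11.6375 + 0.4509·35.4031] = 21.0513; exercise value = 24.3125 > continuation, so V_dd = 24.3125 (exercise)
Node u (S = 105): continuation = e^(−0.06)·[0.5491·0.0000 + 0.4509·4.9416] = 2.0983; exercise value = 0.0000 ≤ continuation, so V_u = 2.0983
Node d (S = 48.75): continuation = e^(−0.06)·[0.5491·4.9416 + 0.4509·24.3125] = 12.8792; exercise value = 7.2500 ≤ continuation, so V_d = 12.8792
Node 0 (S = 75): continuation = e^(−0.06)·[0.5491·2.0983 + 0.4509·12.8792] = 6.5540; exercise value = 0.0000 ≤ continuation, so V_0 = 6.5540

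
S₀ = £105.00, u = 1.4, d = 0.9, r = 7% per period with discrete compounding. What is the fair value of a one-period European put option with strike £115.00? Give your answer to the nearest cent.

Risk-neutral probability p = (1 + 0.07 − 0.9)/(1.4 − 0.9) = 0.1700/0.5000 = 0.3400
Terminal stock prices: S_u = 147, S_d = 94.5
Terminal payoffs (K − S): max(-32, 0) = 0, max(20.5, 0) = 20.5
Node 0 (S = 105): V_0 = 1/1.07·[0.3400·0.0000 + 0.6600·20.5000] = 12.6449

£12.64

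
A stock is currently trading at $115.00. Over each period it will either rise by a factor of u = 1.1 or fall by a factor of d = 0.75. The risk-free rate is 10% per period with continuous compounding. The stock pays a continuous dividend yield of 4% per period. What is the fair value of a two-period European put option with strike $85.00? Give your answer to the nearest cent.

$0.20

Per-period risk-free factor R = e^0.1 = 1.1052; dividend-adjusted growth = e^(0.1−0.04) = 1.0618.
Risk-neutral probability p = (1.0618 − 0.75)/(1.1 − 0.75) = 0.3118/0.3500 = 0.8910
Terminal stock prices: S_uu = 139.2, S_ud = 94.88, S_dd = 64.69
Terminal payoffs (K − S): max(-54.15, 0) = 0, max(-9.875, 0) = 0, max(20.31, 0) = 20.31
Node u (S = 126.5): V_u = e^(−0.1)·[0.8910·0.0000 + 0.1090·0.0000] = 0.0000
Node d (S = 86.25): V_d = e^(−0.1)·[0.8910·0.0000 + 0.1090·20.3125] = 2.0041
Node 0 (S = 115): V_0 = e^(−0.1)·[0.8910·0.0000 + 0.1090·2.0041] = 0.1977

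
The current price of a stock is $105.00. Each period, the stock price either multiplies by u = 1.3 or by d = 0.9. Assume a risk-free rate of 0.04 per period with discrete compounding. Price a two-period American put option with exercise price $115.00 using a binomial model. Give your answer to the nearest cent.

$12.81

Risk-neutral probability p = (1 + 0.04 − 0.9)/(1.3 − 0.9) = 0.1400/0.4000 = 0.3500
Terminal stock prices: S_uu = 177.5, S_ud = 122.9, S_dd = 85.05
Terminal payoffs (K − S): max(-62.45, 0) = 0, max(-7.85, 0) = 0, max(29.95, 0) = 29.95
Node u (S = 136.5): continuation = 1/1.04·[0.3500·0.0000 + 0.6500·0.0000] = 0.0000; exercise value = 0.0000 ≤ continuation, so V_u = 0.0000
Node d (S = 94.5): continuation = 1/1.04·[0.3500·0.0000 + 0.6500·29.9500] = 18.7187; exercise value = 20.5000 > continuation, so V_d = 20.5000 (exercise)
Node 0 (S = 105): continuation = 1/1.04·[0.3500·0.0000 + 0.6500·20.5000] = 12.8125; exercise value = 10.0000 ≤ continuation, so V_0 = 12.8125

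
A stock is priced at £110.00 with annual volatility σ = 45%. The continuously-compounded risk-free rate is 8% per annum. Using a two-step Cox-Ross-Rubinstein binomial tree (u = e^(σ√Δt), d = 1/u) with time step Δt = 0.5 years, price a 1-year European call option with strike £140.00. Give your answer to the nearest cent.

£14.69

CRR parameters: u = e^(σ√Δt) = e^(0.45·√0.5) = 1.3746, d = 1/u = 0.7275
Per-period rate: rΔt = 0.08·0.5 = 0.04, so R = e^0.04 = 1.0408
Risk-neutral probability p = (e^0.04 − 0.7275)/(1.3746 − 0.7275) = 0.3134/0.6472 = 0.4842
Terminal stock prices: S_uu = 207.9, S_ud = 110, S_dd = 58.21
Terminal payoffs (S − K): max(67.86, 0) = 67.86, max(-30, 0) = 0, max(-81.79, 0) = 0
Node u (S = 151.2): V_u = e^(−0.04)·[0.4842·67.8624 + 0.5158·0.0000] = 31.5688
Node d (S = 80.02): V_d = e^(−0.04)·[0.4842·0.0000 + 0.5158·0.0000] = 0.0000
Node 0 (S = 110): V_0 = e^(−0.04)·[0.4842·31.5688 + 0.5158·0.0000] = 14.6855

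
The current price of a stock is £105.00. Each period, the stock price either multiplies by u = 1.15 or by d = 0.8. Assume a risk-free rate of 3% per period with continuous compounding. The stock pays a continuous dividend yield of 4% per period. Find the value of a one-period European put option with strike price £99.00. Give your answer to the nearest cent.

£6.65

Per-period risk-free factor R = e^0.03 = 1.0305; dividend-adjusted growth = e^(0.03−0.04) = 0.9900.
Risk-neutral probability p = (0.9900 − 0.8)/(1.15 − 0.8) = 0.1900/0.3500 = 0.5430
Terminal stock prices: S_u = 120.7, S_d = 84
Terminal payoffs (K − S): max(-21.75, 0) = 0, max(15, 0) = 15
Node 0 (S = 105): V_0 = e^(−0.03)·[0.5430·0.0000 + 0.4570·15.0000] = 6.6524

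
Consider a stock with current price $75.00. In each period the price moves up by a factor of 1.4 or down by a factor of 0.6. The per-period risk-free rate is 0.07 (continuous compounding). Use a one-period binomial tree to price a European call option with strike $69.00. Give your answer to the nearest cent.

$19.83

Risk-neutral probability p = (e^0.07 − 0.6)/(1.4 − 0.6) = 0.4725/0.8000 = 0.5906
Terminal stock prices: S_u = 105, S_d = 45
Terminal payoffs (S − K): max(36, 0) = 36, max(-24, 0) = 0
Node 0 (S = 75): V_0 = e^(−0.07)·[0.5906·36.0000 + 0.4094·0.0000] = 19.8254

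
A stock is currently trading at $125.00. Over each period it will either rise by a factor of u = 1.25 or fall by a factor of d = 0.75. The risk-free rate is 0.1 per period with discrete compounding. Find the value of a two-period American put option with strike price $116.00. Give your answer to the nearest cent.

$6.07

Risk-neutral probability p = (1 + 0.1 − 0.75)/(1.25 − 0.75) = 0.3500/0.5000 = 0.7000
Terminal stock prices: S_uu = 195.3, S_ud = 117.2, S_dd = 70.31
Terminal payoffs (K − S): max(-79.31, 0) = 0, max(-1.188, 0) = 0, max(45.69, 0) = 45.69
Node u (S = 156.2): continuation = 1/1.1·[0.7000·0.0000 + 0.3000·0.0000] = 0.0000; exercise value = 0.0000 ≤ continuation, so V_u = 0.0000
Node d (S = 93.75): continuation = 1/1.1·[0.7000·0.0000 + 0.3000·45.6875] = 12.4602; exercise value = 22.2500 > continuation, so V_d = 22.2500 (exercise)
Node 0 (S = 125): continuation = 1/1.1·[0.7000·0.0000 + 0.3000·22.2500] = 6.0682; exercise value = 0.0000 ≤ continuation, so V_0 = 6.0682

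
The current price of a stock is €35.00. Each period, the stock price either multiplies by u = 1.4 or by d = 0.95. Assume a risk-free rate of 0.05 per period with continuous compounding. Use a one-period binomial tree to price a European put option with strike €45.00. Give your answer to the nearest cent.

Risk-neutral probability p = (e^0.05 − 0.95)/(1.4 − 0.95) = 0.1013/0.4500 = 0.2250
Terminal stock prices: S_u = 49, S_d = 33.25
Terminal payoffs (K − S): max(-4, 0) = 0, max(11.75, 0) = 11.75
Node 0 (S = 35): V_0 = e^(−0.05)·[0.2250·0.0000 + 0.7750·11.7500] = 8.6616

€8.66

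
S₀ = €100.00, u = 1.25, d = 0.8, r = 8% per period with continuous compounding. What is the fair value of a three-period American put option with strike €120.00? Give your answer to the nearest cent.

€20.00

Risk-neutral probability p = (e^0.08 − 0.8)/(1.25 − 0.8) = 0.2833/0.4500 = 0.6295
Terminal stock prices: S_uuu = 195.3, S_uud = 125, S_udd = 80, S_ddd = 51.2
Terminal payoffs (K − S): max(-75.31, 0) = 0, max(-5, 0) = 0, max(40, 0) = 40, max(68.8, 0) = 68.8
Node uu (S = 156.2): continuation = e^(−0.08)·[0.6295·0.0000 + 0.3705·0.0000] = 0.0000; exercise value = 0.0000 ≤ continuation, so V_uu = 0.0000
Node ud (S = 100): continuation = e^(−0.08)·[0.6295·0.0000 + 0.3705·40.0000] = 13.6796; exercise value = 20.0000 > continuation, so V_ud = 20.0000 (exercise)
Node dd (S = 64): continuation = e^(−0.08)·[0.6295·40.0000 + 0.3705·68.8000] = 46.7740; exercise value = 56.0000 > continuation, so V_dd = 56.0000 (exercise)
Node u (S = 125): continuation = e^(−0.08)·[0.6295·0.0000 + 0.3705·20.0000] = 6.8398; exercise value = 0.0000 ≤ continuation, so V_u = 6.8398
Node d (S = 80): continuation = e^(−0.08)·[0.6295·20.0000 + 0.3705·56.0000] = 30.7740; exercise value = 40.0000 > continuation, so V_d = 40.0000 (exercise)
Node 0 (S = 100): continuation = e^(−0.08)·[0.6295·6.8398 + 0.3705·40.0000] = 17.6544; exercise value = 20.0000 > continuation, so V_0 = 20.0000 (exercise)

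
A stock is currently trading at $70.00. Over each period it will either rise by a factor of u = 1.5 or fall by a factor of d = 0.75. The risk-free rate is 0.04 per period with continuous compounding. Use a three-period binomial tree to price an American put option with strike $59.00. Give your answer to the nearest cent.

Risk-neutral probability p = (e^0.04 − 0.75)/(1.5 − 0.75) = 0.2908/0.7500 = 0.3877
Terminal stock prices: S_uuu = 236.2, S_uud = 118.1, S_udd = 59.06, S_ddd = 29.53
Terminal payoffs (K − S): max(-177.2, 0) = 0, max(-59.12, 0) = 0, max(-0.0625, 0) = 0, max(29.47, 0) = 29.47
Node uu (S = 157.5): continuation = e^(−0.04)·[0.3877·0.0000 + 0.6123·0.0000] = 0.0000; exercise value = 0.0000 ≤ continuation, so V_uu = 0.0000
Node ud (S = 78.75): continuation = e^(−0.04)·[0.3877·0.0000 + 0.6123·0.0000] = 0.0000; exercise value = 0.0000 ≤ continuation, so V_ud = 0.0000
Node dd (S = 39.38): continuation = e^(−0.04)·[0.3877·0.0000 + 0.6123·29.4688] = 17.3349; exercise value = 19.6250 > continuation, so V_dd = 19.6250 (exercise)
Node u (S = 105): continuation = e^(−0.04)·[0.3877·0.0000 + 0.6123·0.0000] = 0.0000; exercise value = 0.0000 ≤ continuation, so V_u = 0.0000
Node d (S = 52.5): continuation = e^(−0.04)·[0.3877·0.0000 + 0.6123·19.6250] = 11.5443; exercise value = 6.5000 ≤ continuation, so V_d = 11.5443
Node 0 (S = 70): continuation = e^(−0.04)·[0.3877·0.0000 + 0.6123·11.5443] = 6.7909; exercise value = 0.0000 ≤ continuation, so V_0 = 6.7909

$6.79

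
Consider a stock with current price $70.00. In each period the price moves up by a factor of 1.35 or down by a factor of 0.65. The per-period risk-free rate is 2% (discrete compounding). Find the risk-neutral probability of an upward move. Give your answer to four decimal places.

p = 0.5286

Risk-neutral probability p = (1 + 0.02 − 0.65)/(1.35 − 0.65) = 0.3700/0.7000 = 0.5286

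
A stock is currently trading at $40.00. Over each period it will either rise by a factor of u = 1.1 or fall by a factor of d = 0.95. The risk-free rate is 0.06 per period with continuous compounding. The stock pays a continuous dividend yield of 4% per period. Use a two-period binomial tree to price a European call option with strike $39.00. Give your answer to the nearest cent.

Per-period risk-free factor R = e^0.06 = 1.0618; dividend-adjusted growth = e^(0.06−0.04) = 1.0202.
Risk-neutral probability p = (1.0202 − 0.95)/(1.1 − 0.95) = 0.0702/0.1500 = 0.4680
Terminal stock prices: S_uu = 48.4, S_ud = 41.8, S_dd = 36.1
Terminal payoffs (S − K): max(9.4, 0) = 9.4, max(2.8, 0) = 2.8, max(-2.9, 0) = 0
Node u (S = 44): V_u = e^(−0.06)·[0.4680·9.4000 + 0.5320·2.8000] = 5.5459
Node d (S = 38): V_d = e^(−0.06)·[0.4680·2.8000 + 0.5320·0.0000] = 1.2341
Node 0 (S = 40): V_0 = e^(−0.06)·[0.4680·5.5459 + 0.5320·1.2341] = 3.0627

$3.06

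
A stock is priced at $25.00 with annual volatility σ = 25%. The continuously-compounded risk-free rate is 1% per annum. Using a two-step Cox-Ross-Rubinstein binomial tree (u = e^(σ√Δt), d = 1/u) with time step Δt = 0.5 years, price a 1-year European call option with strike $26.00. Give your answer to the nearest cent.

CRR parameters: u = e^(σ√Δt) = e^(0.25·√0.5) = 1.1934, d = 1/u = 0.8380
Per-period rate: rΔt = 0.01·0.5 = 0.005, so R = e^0.005 = 1.0050
Risk-neutral probability p = (e^0.005 − 0.8380)/(1.1934 − 0.8380) = 0.1670/0.3554 = 0.4700
Terminal stock prices: S_uu = 35.6, S_ud = 25, S_dd = 17.55
Terminal payoffs (S − K): max(9.603, 0) = 9.603, max(-1, 0) = 0, max(-8.445, 0) = 0
Node u (S = 29.83): V_u = e^(−0.005)·[0.4700·9.6030 + 0.5300·0.0000] = 4.4911
Node d (S = 20.95): V_d = e^(−0.005)·[0.4700·0.0000 + 0.5300·0.0000] = 0.0000
Node 0 (S = 25): V_0 = e^(−0.005)·[0.4700·4.4911 + 0.5300·0.0000] = 2.1004

$2.10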